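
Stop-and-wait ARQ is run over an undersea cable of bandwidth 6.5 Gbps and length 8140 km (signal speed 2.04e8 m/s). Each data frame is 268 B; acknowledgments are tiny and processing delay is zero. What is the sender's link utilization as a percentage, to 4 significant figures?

0.0004133 %

t_tx = L/R = 2144/6500000000 = 3.29846e-07 s.
t_prop = 8140000/204000000 = 0.039902 s; RTT = 0.0798039 s.
Cycle = t_tx + RTT = 0.0798043 s.
Utilization = t_tx / cycle = 3.29846e-07/0.0798043 = 0.0004133 %.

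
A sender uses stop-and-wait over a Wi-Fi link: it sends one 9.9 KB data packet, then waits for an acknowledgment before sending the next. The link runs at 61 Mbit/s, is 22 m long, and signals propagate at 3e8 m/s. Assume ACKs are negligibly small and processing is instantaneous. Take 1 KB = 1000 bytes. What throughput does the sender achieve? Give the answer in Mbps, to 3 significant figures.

61.0 Mbps

t_tx = L/R = 79200/61000000 = 0.00129836 s.
t_prop = 22/300000000 = 7.33333e-08 s; RTT = 1.46667e-07 s.
Cycle = t_tx + RTT = 0.00129851 s.
Throughput = L / cycle = 79200 / 0.00129851 = 61.0 Mbps.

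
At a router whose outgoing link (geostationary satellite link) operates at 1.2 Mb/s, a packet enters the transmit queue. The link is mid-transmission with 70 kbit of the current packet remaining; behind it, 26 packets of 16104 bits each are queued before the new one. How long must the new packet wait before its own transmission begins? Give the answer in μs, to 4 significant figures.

Each queued packet: L/R = 16104/1200000 = 13420 μs.
26 queued → 348920 μs.
Plus remaining 70000 bits of current packet: 58333.3 μs.
Queuing delay = 407300 μs.

407300 μs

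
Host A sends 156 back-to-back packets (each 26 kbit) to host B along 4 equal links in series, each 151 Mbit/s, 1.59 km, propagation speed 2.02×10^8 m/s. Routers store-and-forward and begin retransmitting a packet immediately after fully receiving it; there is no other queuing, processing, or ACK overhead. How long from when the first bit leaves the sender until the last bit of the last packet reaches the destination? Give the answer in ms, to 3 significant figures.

Per-hop transmission t_tx = L/R = 26000/151000000 = 0.172185 ms.
Per-hop propagation t_prop = 1590/202000000 = 0.00787129 ms.
Pipeline fill: first packet needs 4·t_tx to clear all hops; remaining 155 packets each add one t_tx.
Total = (4+156-1)·t_tx + 4·t_prop = 159·0.172185 + 4·0.00787129 = 27.4 ms.

27.4 ms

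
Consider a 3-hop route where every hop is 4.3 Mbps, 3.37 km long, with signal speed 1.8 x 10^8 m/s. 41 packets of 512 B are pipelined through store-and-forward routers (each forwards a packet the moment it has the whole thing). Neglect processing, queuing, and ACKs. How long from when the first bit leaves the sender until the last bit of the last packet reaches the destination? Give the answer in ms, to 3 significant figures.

Per-hop transmission t_tx = L/R = 4096/4300000 = 0.952558 ms.
Per-hop propagation t_prop = 3370/180000000 = 0.0187222 ms.
Pipeline fill: first packet needs 3·t_tx to clear all hops; remaining 40 packets each add one t_tx.
Total = (3+41-1)·t_tx + 3·t_prop = 43·0.952558 + 3·0.0187222 = 41.0 ms.

41.0 ms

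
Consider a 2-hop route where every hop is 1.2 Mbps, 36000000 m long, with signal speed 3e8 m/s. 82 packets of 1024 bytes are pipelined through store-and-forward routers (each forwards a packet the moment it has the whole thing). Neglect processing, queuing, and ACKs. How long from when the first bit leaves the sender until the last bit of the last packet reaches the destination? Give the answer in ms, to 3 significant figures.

Per-hop transmission t_tx = L/R = 8192/1200000 = 6.82667 ms.
Per-hop propagation t_prop = 36000000/300000000 = 120 ms.
Pipeline fill: first packet needs 2·t_tx to clear all hops; remaining 81 packets each add one t_tx.
Total = (2+82-1)·t_tx + 2·t_prop = 83·6.82667 + 2·120 = 807 ms.

807 ms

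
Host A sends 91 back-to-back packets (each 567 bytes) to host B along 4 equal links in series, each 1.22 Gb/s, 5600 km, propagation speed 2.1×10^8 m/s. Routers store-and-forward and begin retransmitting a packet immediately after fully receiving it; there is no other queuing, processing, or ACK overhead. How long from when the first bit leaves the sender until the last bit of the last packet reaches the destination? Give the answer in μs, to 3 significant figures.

Per-hop transmission t_tx = L/R = 4536/1220000000 = 3.71803 μs.
Per-hop propagation t_prop = 5600000/210000000 = 26666.7 μs.
Pipeline fill: first packet needs 4·t_tx to clear all hops; remaining 90 packets each add one t_tx.
Total = (4+91-1)·t_tx + 4·t_prop = 94·3.71803 + 4·26666.7 = 107000 μs.

107000 μs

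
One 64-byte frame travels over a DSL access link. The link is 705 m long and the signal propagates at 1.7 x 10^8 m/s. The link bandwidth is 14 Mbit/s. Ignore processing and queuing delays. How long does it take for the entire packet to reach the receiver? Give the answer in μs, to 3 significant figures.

40.7 μs

L = 64 × 8 = 512 bits.
Transmission delay = L/R = 512 / 14000000 = 36.5714 μs.
Propagation delay = d/s = 705 m / 170000000 m/s = 4.14706 μs.
Total = 40.7 μs.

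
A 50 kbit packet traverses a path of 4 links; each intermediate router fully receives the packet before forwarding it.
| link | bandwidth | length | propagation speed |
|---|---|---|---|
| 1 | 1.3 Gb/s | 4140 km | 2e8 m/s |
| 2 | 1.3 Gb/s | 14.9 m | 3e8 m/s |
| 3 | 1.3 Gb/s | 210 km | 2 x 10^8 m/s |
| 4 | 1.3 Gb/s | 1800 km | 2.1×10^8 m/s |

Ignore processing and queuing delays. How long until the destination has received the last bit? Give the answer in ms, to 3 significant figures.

L = 50000 bits.
Transmission delay per hop = L/R = 50000/1300000000 = 0.0384615 ms; 4 hops → 0.153846 ms.
Propagation delays (d/s per hop): 20.7, 4.96667e-05, 1.05, 8.57143 ms; sum = 30.3215 ms.
End-to-end = 30.5 ms.

30.5 ms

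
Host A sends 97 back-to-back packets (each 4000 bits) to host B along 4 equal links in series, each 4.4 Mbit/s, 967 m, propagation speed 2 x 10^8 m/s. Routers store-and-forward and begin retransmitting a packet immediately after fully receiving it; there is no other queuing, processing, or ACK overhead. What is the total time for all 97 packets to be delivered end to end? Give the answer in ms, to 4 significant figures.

Per-hop transmission t_tx = L/R = 4000/4400000 = 0.909091 ms.
Per-hop propagation t_prop = 967/200000000 = 0.004835 ms.
Pipeline fill: first packet needs 4·t_tx to clear all hops; remaining 96 packets each add one t_tx.
Total = (4+97-1)·t_tx + 4·t_prop = 100·0.909091 + 4·0.004835 = 90.93 ms.

90.93 ms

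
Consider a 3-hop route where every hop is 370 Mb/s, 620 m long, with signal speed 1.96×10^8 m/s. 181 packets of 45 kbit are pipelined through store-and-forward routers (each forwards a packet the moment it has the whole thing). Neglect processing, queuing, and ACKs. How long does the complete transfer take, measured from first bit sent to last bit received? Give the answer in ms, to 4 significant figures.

Per-hop transmission t_tx = L/R = 45000/370000000 = 0.121622 ms.
Per-hop propagation t_prop = 620/196000000 = 0.00316327 ms.
Pipeline fill: first packet needs 3·t_tx to clear all hops; remaining 180 packets each add one t_tx.
Total = (3+181-1)·t_tx + 3·t_prop = 183·0.121622 + 3·0.00316327 = 22.27 ms.

22.27 ms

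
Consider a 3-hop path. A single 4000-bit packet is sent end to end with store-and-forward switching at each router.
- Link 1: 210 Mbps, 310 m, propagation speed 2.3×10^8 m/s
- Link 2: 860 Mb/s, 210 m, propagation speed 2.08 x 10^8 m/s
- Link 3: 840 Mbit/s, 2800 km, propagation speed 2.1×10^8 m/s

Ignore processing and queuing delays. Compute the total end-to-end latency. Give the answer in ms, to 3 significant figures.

Transmission delays (L/R per hop): 0.0190476, 0.00465116, 0.0047619 ms; sum = 0.0284607 ms.
Propagation delays (d/s per hop): 0.00134783, 0.00100962, 13.3333 ms; sum = 13.3357 ms.
End-to-end = 13.4 ms.

13.4 ms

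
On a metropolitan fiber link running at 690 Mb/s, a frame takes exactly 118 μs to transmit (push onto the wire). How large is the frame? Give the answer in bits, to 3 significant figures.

L = R × t_tx = 690000000 b/s × 0.000118 s = 81420 bits.

81400 bits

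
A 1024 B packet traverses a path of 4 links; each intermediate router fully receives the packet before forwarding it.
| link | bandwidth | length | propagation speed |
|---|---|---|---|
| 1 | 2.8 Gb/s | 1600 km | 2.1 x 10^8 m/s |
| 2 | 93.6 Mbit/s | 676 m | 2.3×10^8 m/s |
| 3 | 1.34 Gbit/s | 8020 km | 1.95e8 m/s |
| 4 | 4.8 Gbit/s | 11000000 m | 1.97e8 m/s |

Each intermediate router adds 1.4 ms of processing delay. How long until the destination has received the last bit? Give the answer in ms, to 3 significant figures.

L = 1024 × 8 = 8192 bits.
Transmission delays (L/R per hop): 0.00292571, 0.0875214, 0.00611343, 0.00170667 ms; sum = 0.0982672 ms.
Propagation delays (d/s per hop): 7.61905, 0.00293913, 41.1282, 55.8376 ms; sum = 104.588 ms.
Processing at 3 router(s): 3 × 1.4 ms = 4.2 ms.
End-to-end = 109 ms.

109 ms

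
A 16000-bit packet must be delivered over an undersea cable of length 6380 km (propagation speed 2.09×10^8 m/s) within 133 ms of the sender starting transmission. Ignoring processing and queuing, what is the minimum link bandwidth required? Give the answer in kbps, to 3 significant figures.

Propagation delay = 6380000 / 209000000 = 30.5263 ms.
Transmission budget = 133 − 30.5263 = 102.474 ms.
R ≥ L / t_tx = 16000 bits / 0.102474 s = 156 kbps.

156 kbps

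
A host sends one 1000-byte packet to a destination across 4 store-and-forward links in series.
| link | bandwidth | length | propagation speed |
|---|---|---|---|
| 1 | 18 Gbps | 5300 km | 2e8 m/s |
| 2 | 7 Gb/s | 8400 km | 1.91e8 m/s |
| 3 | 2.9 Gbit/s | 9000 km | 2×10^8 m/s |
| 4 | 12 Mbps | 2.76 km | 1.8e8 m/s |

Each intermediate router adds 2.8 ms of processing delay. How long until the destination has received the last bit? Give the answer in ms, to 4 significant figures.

124.6 ms

L = 1000 × 8 = 8000 bits.
Transmission delays (L/R per hop): 0.000444444, 0.00114286, 0.00275862, 0.666667 ms; sum = 0.671013 ms.
Propagation delays (d/s per hop): 26.5, 43.9791, 45, 0.0153333 ms; sum = 115.494 ms.
Processing at 3 router(s): 3 × 2.8 ms = 8.4 ms.
End-to-end = 124.6 ms.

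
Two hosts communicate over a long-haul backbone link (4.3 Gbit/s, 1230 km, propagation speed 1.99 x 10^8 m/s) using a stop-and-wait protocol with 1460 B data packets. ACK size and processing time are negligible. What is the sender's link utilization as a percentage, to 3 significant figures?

0.0220 %

t_tx = L/R = 11680/4300000000 = 2.71628e-06 s.
t_prop = 1230000/199000000 = 0.0061809 s; RTT = 0.0123618 s.
Cycle = t_tx + RTT = 0.0123645 s.
Utilization = t_tx / cycle = 2.71628e-06/0.0123645 = 0.0220 %.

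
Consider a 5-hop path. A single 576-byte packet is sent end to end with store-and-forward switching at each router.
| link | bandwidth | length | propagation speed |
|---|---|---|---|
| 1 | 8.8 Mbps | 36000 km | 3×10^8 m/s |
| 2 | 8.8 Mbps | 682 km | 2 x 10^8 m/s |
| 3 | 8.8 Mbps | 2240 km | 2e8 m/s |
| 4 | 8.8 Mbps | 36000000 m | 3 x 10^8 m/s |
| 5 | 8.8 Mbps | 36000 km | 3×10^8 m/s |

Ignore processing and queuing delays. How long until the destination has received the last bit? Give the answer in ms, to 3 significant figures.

377 ms

L = 576 × 8 = 4608 bits.
Transmission delay per hop = L/R = 4608/8800000 = 0.523636 ms; 5 hops → 2.61818 ms.
Propagation delays (d/s per hop): 120, 3.41, 11.2, 120, 120 ms; sum = 374.61 ms.
End-to-end = 377 ms.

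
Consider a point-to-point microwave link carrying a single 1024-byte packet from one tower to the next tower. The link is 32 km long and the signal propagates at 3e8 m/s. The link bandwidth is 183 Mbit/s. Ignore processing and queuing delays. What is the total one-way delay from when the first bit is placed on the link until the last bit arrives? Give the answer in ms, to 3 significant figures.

0.151 ms

L = 1024 × 8 = 8192 bits.
Transmission delay = L/R = 8192 / 183000000 = 0.044765 ms.
Propagation delay = d/s = 32000 m / 300000000 m/s = 0.106667 ms.
Total = 0.151 ms.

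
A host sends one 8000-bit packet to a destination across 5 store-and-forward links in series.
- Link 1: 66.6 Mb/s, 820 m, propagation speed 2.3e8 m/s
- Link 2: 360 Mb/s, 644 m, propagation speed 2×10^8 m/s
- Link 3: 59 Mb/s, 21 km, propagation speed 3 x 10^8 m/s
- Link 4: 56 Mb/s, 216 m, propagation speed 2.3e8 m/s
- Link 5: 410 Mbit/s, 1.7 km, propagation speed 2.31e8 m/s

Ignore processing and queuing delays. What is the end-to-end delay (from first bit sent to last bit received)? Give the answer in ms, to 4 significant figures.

Transmission delays (L/R per hop): 0.12012, 0.0222222, 0.135593, 0.142857, 0.0195122 ms; sum = 0.440305 ms.
Propagation delays (d/s per hop): 0.00356522, 0.00322, 0.07, 0.00093913, 0.00735931 ms; sum = 0.0850837 ms.
End-to-end = 0.5254 ms.

0.5254 ms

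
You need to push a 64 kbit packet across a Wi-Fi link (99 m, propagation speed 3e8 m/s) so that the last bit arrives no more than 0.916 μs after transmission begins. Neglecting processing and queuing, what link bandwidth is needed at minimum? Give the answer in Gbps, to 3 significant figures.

109 Gbps

Propagation delay = 99 / 300000000 = 0.33 μs.
Transmission budget = 0.916 − 0.33 = 0.586 μs.
R ≥ L / t_tx = 64000 bits / 5.86e-07 s = 109 Gbps.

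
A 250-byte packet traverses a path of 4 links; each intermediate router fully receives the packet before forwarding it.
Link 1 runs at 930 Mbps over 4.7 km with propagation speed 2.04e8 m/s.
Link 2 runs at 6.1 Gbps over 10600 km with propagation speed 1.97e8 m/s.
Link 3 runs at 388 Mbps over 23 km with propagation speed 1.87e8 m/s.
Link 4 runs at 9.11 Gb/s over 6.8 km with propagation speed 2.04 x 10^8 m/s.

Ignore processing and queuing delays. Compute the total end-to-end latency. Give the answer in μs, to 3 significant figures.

L = 250 × 8 = 2000 bits.
Transmission delays (L/R per hop): 2.15054, 0.327869, 5.15464, 0.219539 μs; sum = 7.85258 μs.
Propagation delays (d/s per hop): 23.0392, 53807.1, 122.995, 33.3333 μs; sum = 53986.5 μs.
End-to-end = 54000 μs.

54000 μs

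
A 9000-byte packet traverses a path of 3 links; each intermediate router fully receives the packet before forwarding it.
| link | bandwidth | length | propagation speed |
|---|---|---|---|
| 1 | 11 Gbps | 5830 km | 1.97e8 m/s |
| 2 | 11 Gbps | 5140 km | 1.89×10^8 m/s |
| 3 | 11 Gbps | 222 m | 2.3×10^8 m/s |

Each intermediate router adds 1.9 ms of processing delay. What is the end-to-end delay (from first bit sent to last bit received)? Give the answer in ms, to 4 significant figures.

L = 9000 × 8 = 72000 bits.
Transmission delay per hop = L/R = 72000/11000000000 = 0.00654545 ms; 3 hops → 0.0196364 ms.
Propagation delays (d/s per hop): 29.5939, 27.1958, 0.000965217 ms; sum = 56.7906 ms.
Processing at 2 router(s): 2 × 1.9 ms = 3.8 ms.
End-to-end = 60.61 ms.

60.61 ms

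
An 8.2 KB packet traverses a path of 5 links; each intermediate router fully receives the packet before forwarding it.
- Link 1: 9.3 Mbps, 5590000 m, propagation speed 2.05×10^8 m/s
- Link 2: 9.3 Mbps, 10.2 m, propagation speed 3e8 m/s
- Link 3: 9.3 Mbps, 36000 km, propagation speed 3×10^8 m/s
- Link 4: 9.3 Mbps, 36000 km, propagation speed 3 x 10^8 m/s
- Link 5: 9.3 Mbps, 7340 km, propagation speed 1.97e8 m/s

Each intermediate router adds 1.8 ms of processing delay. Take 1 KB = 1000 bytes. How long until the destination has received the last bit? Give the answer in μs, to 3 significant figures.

L = 65600 bits.
Transmission delay per hop = L/R = 65600/9300000 = 7053.76 μs; 5 hops → 35268.8 μs.
Propagation delays (d/s per hop): 27268.3, 0.034, 120000, 120000, 37258.9 μs; sum = 304527 μs.
Processing at 4 router(s): 4 × 1.8 ms = 7200 μs.
End-to-end = 347000 μs.

347000 μs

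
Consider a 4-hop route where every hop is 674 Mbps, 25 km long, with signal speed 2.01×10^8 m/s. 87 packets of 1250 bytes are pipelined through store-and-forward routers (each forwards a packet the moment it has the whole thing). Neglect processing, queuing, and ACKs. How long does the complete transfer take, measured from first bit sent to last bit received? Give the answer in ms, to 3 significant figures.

Per-hop transmission t_tx = L/R = 10000/674000000 = 0.0148368 ms.
Per-hop propagation t_prop = 25000/2.01e+08 = 0.124378 ms.
Pipeline fill: first packet needs 4·t_tx to clear all hops; remaining 86 packets each add one t_tx.
Total = (4+87-1)·t_tx + 4·t_prop = 90·0.0148368 + 4·0.124378 = 1.83 ms.

1.83 ms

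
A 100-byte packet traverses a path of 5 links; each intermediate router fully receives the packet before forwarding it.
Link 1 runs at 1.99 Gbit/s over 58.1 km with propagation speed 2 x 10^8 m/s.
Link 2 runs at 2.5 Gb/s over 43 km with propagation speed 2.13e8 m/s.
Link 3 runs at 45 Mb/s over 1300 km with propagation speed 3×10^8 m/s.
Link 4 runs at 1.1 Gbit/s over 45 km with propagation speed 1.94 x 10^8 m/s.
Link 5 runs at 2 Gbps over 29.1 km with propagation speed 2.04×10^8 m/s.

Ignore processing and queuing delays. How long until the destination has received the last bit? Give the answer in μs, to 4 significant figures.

L = 100 × 8 = 800 bits.
Transmission delays (L/R per hop): 0.40201, 0.32, 17.7778, 0.727273, 0.4 μs; sum = 19.6271 μs.
Propagation delays (d/s per hop): 290.5, 201.878, 4333.33, 231.959, 142.647 μs; sum = 5200.32 μs.
End-to-end = 5220 μs.

5220 μs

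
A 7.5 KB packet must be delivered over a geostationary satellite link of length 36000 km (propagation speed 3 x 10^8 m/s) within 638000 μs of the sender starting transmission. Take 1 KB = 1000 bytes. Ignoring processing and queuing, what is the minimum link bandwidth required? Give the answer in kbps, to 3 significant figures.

L = 60000 bits.
Propagation delay = 36000000 / 300000000 = 120000 μs.
Transmission budget = 638000 − 120000 = 518000 μs.
R ≥ L / t_tx = 60000 bits / 0.518 s = 116 kbps.

116 kbps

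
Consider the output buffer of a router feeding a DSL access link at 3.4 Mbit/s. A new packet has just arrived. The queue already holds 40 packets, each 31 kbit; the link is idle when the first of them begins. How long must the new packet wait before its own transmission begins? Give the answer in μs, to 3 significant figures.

365000 μs

Each queued packet: L/R = 31000/3400000 = 9117.65 μs.
40 queued → 364706 μs.
Queuing delay = 365000 μs.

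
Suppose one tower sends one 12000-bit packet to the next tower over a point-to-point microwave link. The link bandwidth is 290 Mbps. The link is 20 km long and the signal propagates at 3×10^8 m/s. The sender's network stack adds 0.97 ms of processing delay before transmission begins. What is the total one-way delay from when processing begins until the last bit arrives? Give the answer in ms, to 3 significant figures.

1.08 ms

Transmission delay = L/R = 12000 / 290000000 = 0.0413793 ms.
Propagation delay = d/s = 20000 m / 300000000 m/s = 0.0666667 ms.
Plus processing delay 0.97 ms = 0.97 ms.
Total = 1.08 ms.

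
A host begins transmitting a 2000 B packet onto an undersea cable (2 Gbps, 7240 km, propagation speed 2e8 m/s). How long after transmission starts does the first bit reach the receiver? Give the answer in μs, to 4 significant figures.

36200 μs

First bit experiences only propagation delay: d/s = 7240000/200000000 = 36200 μs.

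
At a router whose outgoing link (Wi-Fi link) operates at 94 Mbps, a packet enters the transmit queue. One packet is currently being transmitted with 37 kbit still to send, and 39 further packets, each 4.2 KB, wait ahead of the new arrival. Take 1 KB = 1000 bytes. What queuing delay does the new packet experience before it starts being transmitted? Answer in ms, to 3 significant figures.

14.3 ms

Each queued packet: L/R = 33600/94000000 = 0.357447 ms.
39 queued → 13.9404 ms.
Plus remaining 37000 bits of current packet: 0.393617 ms.
Queuing delay = 14.3 ms.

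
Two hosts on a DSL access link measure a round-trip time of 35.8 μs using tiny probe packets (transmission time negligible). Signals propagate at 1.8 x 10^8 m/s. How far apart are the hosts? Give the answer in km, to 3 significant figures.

One-way propagation = RTT/2 = 17.9 μs.
d = s × t = 180000000 × 1.79e-05 = 3.22 km.

3.22 km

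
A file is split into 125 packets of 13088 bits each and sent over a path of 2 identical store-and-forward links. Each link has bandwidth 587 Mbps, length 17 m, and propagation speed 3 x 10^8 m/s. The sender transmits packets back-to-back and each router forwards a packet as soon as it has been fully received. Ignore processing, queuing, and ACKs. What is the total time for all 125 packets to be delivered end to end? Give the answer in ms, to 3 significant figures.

2.81 ms

Per-hop transmission t_tx = L/R = 13088/587000000 = 0.0222964 ms.
Per-hop propagation t_prop = 17/300000000 = 5.66667e-05 ms.
Pipeline fill: first packet needs 2·t_tx to clear all hops; remaining 124 packets each add one t_tx.
Total = (2+125-1)·t_tx + 2·t_prop = 126·0.0222964 + 2·5.66667e-05 = 2.81 ms.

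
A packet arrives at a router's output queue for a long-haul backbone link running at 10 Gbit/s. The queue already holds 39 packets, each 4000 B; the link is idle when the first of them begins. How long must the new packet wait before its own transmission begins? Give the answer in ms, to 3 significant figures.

0.125 ms

Each queued packet: L/R = 32000/10000000000 = 0.0032 ms.
39 queued → 0.1248 ms.
Queuing delay = 0.125 ms.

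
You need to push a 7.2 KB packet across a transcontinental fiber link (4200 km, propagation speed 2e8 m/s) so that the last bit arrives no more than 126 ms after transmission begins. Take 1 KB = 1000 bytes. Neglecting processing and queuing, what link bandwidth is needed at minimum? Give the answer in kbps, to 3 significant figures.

L = 57600 bits.
Propagation delay = 4200000 / 200000000 = 21 ms.
Transmission budget = 126 − 21 = 105 ms.
R ≥ L / t_tx = 57600 bits / 0.105 s = 549 kbps.

549 kbps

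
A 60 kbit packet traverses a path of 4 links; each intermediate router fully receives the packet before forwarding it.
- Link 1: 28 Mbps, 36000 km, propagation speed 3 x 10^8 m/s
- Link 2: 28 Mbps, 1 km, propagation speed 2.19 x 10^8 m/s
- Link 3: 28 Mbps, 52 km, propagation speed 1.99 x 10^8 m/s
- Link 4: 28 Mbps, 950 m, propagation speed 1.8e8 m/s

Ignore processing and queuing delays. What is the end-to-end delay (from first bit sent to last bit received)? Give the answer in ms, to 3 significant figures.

129 ms

L = 60000 bits.
Transmission delay per hop = L/R = 60000/28000000 = 2.14286 ms; 4 hops → 8.57143 ms.
Propagation delays (d/s per hop): 120, 0.00456621, 0.261307, 0.00527778 ms; sum = 120.271 ms.
End-to-end = 129 ms.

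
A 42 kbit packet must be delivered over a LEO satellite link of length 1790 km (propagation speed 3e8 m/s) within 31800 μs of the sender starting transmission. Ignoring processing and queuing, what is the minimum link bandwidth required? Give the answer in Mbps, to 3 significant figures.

Propagation delay = 1790000 / 300000000 = 5966.67 μs.
Transmission budget = 31800 − 5966.67 = 25833.3 μs.
R ≥ L / t_tx = 42000 bits / 0.0258333 s = 1.63 Mbps.

1.63 Mbps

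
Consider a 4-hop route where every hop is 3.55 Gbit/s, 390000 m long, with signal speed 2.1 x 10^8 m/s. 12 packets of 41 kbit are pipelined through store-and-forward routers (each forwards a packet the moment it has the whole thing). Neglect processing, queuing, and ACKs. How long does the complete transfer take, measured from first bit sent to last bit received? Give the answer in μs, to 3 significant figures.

7600 μs

Per-hop transmission t_tx = L/R = 41000/3550000000 = 11.5493 μs.
Per-hop propagation t_prop = 390000/210000000 = 1857.14 μs.
Pipeline fill: first packet needs 4·t_tx to clear all hops; remaining 11 packets each add one t_tx.
Total = (4+12-1)·t_tx + 4·t_prop = 15·11.5493 + 4·1857.14 = 7600 μs.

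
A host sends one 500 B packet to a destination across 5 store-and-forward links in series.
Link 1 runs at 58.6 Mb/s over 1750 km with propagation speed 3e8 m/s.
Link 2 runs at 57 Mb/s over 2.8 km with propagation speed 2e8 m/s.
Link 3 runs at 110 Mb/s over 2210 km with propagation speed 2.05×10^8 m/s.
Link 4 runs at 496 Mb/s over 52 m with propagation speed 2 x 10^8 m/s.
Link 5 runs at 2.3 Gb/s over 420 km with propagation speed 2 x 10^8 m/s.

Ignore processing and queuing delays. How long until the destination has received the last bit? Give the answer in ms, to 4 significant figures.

L = 500 × 8 = 4000 bits.
Transmission delays (L/R per hop): 0.0682594, 0.0701754, 0.0363636, 0.00806452, 0.00173913 ms; sum = 0.184602 ms.
Propagation delays (d/s per hop): 5.83333, 0.014, 10.7805, 0.00026, 2.1 ms; sum = 18.7281 ms.
End-to-end = 18.91 ms.

18.91 ms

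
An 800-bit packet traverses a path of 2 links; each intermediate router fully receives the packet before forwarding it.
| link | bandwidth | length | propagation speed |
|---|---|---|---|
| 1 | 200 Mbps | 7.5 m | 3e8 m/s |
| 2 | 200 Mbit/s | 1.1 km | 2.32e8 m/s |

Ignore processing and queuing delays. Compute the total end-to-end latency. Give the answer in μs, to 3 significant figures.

12.8 μs

Transmission delays (L/R per hop): 4, 4 μs; sum = 8 μs.
Propagation delays (d/s per hop): 0.025, 4.74138 μs; sum = 4.76638 μs.
End-to-end = 12.8 μs.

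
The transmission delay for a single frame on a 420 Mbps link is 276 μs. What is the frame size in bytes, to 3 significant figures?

14500 bytes

L = R × t_tx = 420000000 b/s × 0.000276 s = 115920 bits.
In bytes: 115920 / 8 = 14500 bytes.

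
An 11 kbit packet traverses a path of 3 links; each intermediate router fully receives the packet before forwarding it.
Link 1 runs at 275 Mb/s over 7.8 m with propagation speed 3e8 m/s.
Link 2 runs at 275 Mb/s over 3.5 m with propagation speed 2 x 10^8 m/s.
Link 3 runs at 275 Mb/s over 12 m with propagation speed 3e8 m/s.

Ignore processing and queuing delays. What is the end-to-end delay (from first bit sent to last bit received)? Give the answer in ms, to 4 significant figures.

L = 11000 bits.
Transmission delay per hop = L/R = 11000/275000000 = 0.04 ms; 3 hops → 0.12 ms.
Propagation delays (d/s per hop): 2.6e-05, 1.75e-05, 4e-05 ms; sum = 8.35e-05 ms.
End-to-end = 0.1201 ms.

0.1201 ms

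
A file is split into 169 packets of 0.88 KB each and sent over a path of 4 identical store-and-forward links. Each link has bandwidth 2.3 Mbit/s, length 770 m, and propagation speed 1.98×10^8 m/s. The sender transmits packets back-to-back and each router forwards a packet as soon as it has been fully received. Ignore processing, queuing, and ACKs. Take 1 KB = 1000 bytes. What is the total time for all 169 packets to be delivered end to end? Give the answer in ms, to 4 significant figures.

526.5 ms

Per-hop transmission t_tx = L/R = 7040/2300000 = 3.06087 ms.
Per-hop propagation t_prop = 770/198000000 = 0.00388889 ms.
Pipeline fill: first packet needs 4·t_tx to clear all hops; remaining 168 packets each add one t_tx.
Total = (4+169-1)·t_tx + 4·t_prop = 172·3.06087 + 4·0.00388889 = 526.5 ms.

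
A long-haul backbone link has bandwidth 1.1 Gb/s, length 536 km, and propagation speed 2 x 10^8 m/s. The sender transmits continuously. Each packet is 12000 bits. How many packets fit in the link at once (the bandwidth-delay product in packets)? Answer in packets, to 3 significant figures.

246 packets

Propagation delay = 536000 / 200000000 = 0.00268 s.
BDP = R × t_prop = 1100000000 × 0.00268 = 2948000 bits.
In packets of 12000 bits: 246 packets.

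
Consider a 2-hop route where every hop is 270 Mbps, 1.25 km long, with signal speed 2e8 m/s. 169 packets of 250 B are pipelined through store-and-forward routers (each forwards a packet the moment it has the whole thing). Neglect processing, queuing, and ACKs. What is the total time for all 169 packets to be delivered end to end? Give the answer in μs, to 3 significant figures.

Per-hop transmission t_tx = L/R = 2000/270000000 = 7.40741 μs.
Per-hop propagation t_prop = 1250/200000000 = 6.25 μs.
Pipeline fill: first packet needs 2·t_tx to clear all hops; remaining 168 packets each add one t_tx.
Total = (2+169-1)·t_tx + 2·t_prop = 170·7.40741 + 2·6.25 = 1270 μs.

1270 μs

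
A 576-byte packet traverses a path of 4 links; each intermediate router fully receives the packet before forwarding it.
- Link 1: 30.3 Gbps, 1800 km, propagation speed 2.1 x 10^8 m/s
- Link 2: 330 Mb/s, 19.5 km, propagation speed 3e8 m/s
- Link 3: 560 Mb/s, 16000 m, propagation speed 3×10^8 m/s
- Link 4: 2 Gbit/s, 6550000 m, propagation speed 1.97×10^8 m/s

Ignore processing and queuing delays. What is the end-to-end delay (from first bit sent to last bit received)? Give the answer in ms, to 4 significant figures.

L = 576 × 8 = 4608 bits.
Transmission delays (L/R per hop): 0.000152079, 0.0139636, 0.00822857, 0.002304 ms; sum = 0.0246483 ms.
Propagation delays (d/s per hop): 8.57143, 0.065, 0.0533333, 33.2487 ms; sum = 41.9385 ms.
End-to-end = 41.96 ms.

41.96 ms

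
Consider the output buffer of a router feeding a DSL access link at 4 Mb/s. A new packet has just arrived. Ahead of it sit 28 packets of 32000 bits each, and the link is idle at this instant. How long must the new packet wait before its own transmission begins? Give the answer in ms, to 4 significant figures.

Each queued packet: L/R = 32000/4000000 = 8 ms.
28 queued → 224 ms.
Queuing delay = 224.0 ms.

224.0 ms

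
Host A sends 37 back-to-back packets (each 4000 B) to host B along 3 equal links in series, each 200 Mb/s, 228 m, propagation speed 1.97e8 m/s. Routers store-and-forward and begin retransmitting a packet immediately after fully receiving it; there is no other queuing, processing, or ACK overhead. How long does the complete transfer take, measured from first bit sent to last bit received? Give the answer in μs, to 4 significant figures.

6243 μs

Per-hop transmission t_tx = L/R = 32000/200000000 = 160 μs.
Per-hop propagation t_prop = 228/197000000 = 1.15736 μs.
Pipeline fill: first packet needs 3·t_tx to clear all hops; remaining 36 packets each add one t_tx.
Total = (3+37-1)·t_tx + 3·t_prop = 39·160 + 3·1.15736 = 6243 μs.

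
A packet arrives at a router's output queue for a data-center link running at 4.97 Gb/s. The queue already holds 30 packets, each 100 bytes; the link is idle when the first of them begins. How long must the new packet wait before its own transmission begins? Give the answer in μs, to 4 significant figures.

Each queued packet: L/R = 800/4970000000 = 0.160966 μs.
30 queued → 4.82897 μs.
Queuing delay = 4.829 μs.

4.829 μs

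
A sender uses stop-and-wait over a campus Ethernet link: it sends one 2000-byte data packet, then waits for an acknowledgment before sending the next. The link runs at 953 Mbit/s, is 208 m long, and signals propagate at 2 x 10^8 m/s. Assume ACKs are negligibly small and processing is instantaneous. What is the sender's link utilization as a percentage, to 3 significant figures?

t_tx = L/R = 16000/953000000 = 1.67891e-05 s.
t_prop = 208/200000000 = 1.04e-06 s; RTT = 2.08e-06 s.
Cycle = t_tx + RTT = 1.88691e-05 s.
Utilization = t_tx / cycle = 1.67891e-05/1.88691e-05 = 89.0 %.

89.0 %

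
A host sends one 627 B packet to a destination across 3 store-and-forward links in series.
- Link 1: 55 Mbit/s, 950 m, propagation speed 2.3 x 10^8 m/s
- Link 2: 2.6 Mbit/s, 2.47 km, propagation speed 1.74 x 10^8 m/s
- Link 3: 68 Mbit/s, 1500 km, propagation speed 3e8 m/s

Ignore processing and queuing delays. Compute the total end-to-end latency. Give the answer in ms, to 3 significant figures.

7.11 ms

L = 627 × 8 = 5016 bits.
Transmission delays (L/R per hop): 0.0912, 1.92923, 0.0737647 ms; sum = 2.0942 ms.
Propagation delays (d/s per hop): 0.00413043, 0.0141954, 5 ms; sum = 5.01833 ms.
End-to-end = 7.11 ms.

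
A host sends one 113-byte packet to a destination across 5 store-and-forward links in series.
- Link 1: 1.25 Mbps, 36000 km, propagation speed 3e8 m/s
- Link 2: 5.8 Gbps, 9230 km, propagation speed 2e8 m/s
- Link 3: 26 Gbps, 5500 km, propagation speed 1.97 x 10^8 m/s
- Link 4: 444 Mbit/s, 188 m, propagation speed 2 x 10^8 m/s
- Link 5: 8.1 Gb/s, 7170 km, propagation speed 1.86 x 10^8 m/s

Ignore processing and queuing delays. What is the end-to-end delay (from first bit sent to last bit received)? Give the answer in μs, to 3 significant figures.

L = 113 × 8 = 904 bits.
Transmission delays (L/R per hop): 723.2, 0.155862, 0.0347692, 2.03604, 0.111605 μs; sum = 725.538 μs.
Propagation delays (d/s per hop): 120000, 46150, 27918.8, 0.94, 38548.4 μs; sum = 232618 μs.
End-to-end = 233000 μs.

233000 μs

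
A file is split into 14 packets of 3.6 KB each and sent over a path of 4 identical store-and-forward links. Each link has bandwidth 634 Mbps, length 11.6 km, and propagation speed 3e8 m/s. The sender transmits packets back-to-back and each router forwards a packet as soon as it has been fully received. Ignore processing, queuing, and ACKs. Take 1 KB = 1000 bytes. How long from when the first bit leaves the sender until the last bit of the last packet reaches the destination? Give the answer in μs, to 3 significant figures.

Per-hop transmission t_tx = L/R = 28800/634000000 = 45.4259 μs.
Per-hop propagation t_prop = 11600/300000000 = 38.6667 μs.
Pipeline fill: first packet needs 4·t_tx to clear all hops; remaining 13 packets each add one t_tx.
Total = (4+14-1)·t_tx + 4·t_prop = 17·45.4259 + 4·38.6667 = 927 μs.

927 μs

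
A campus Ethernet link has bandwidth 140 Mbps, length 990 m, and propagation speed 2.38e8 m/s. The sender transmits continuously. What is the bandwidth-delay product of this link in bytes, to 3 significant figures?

Propagation delay = 990 / 238000000 = 4.15966e-06 s.
BDP = R × t_prop = 140000000 × 4.15966e-06 = 582.353 bits.
In bytes: 582.353/8 = 72.8 bytes.

72.8 bytes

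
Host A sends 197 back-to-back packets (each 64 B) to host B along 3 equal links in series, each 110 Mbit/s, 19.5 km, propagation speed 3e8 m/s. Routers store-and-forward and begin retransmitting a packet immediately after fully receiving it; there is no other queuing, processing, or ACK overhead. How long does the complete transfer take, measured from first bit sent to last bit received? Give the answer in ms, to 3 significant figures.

1.12 ms

Per-hop transmission t_tx = L/R = 512/110000000 = 0.00465455 ms.
Per-hop propagation t_prop = 19500/300000000 = 0.065 ms.
Pipeline fill: first packet needs 3·t_tx to clear all hops; remaining 196 packets each add one t_tx.
Total = (3+197-1)·t_tx + 3·t_prop = 199·0.00465455 + 3·0.065 = 1.12 ms.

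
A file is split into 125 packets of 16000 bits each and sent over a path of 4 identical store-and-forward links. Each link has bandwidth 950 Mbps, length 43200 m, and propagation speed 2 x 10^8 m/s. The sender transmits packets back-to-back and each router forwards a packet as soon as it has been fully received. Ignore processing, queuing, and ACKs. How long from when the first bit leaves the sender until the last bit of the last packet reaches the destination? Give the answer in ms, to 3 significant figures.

3.02 ms

Per-hop transmission t_tx = L/R = 16000/950000000 = 0.0168421 ms.
Per-hop propagation t_prop = 43200/200000000 = 0.216 ms.
Pipeline fill: first packet needs 4·t_tx to clear all hops; remaining 124 packets each add one t_tx.
Total = (4+125-1)·t_tx + 4·t_prop = 128·0.0168421 + 4·0.216 = 3.02 ms.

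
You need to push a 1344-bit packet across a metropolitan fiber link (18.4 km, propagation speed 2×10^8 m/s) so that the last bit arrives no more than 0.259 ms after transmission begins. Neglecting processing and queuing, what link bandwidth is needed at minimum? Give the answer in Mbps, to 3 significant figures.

Propagation delay = 18400 / 200000000 = 0.092 ms.
Transmission budget = 0.259 − 0.092 = 0.167 ms.
R ≥ L / t_tx = 1344 bits / 0.000167 s = 8.05 Mbps.

8.05 Mbps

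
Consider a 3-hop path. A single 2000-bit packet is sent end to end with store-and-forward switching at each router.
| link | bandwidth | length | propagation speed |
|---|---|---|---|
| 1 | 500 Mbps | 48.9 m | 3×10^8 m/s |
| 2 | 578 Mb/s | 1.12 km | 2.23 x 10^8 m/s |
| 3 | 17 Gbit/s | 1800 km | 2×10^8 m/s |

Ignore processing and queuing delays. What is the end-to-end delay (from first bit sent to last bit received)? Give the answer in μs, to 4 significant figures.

Transmission delays (L/R per hop): 4, 3.46021, 0.117647 μs; sum = 7.57785 μs.
Propagation delays (d/s per hop): 0.163, 5.02242, 9000 μs; sum = 9005.19 μs.
End-to-end = 9013 μs.

9013 μs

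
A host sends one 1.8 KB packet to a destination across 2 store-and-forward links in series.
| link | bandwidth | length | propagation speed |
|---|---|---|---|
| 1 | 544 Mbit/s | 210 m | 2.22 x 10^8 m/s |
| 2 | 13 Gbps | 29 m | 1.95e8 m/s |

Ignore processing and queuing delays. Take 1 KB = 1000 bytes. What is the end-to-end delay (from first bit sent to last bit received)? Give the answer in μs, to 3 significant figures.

28.7 μs

L = 14400 bits.
Transmission delays (L/R per hop): 26.4706, 1.10769 μs; sum = 27.5783 μs.
Propagation delays (d/s per hop): 0.945946, 0.148718 μs; sum = 1.09466 μs.
End-to-end = 28.7 μs.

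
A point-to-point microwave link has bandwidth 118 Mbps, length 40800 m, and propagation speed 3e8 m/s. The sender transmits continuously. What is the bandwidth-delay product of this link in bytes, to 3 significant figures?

2010 bytes

Propagation delay = 40800 / 300000000 = 0.000136 s.
BDP = R × t_prop = 118000000 × 0.000136 = 16048 bits.
In bytes: 16048/8 = 2010 bytes.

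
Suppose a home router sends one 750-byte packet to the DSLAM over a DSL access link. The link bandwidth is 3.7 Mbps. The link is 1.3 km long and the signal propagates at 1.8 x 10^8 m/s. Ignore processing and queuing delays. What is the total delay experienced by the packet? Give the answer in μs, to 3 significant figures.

1630 μs

L = 750 × 8 = 6000 bits.
Transmission delay = L/R = 6000 / 3700000 = 1621.62 μs.
Propagation delay = d/s = 1300 m / 180000000 m/s = 7.22222 μs.
Total = 1630 μs.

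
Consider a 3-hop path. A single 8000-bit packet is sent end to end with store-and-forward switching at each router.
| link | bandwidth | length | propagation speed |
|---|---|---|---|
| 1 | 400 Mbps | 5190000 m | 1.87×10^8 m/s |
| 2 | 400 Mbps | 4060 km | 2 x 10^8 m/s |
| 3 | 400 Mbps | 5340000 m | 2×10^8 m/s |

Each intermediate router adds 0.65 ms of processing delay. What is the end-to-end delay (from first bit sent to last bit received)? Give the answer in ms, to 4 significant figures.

76.11 ms

Transmission delay per hop = L/R = 8000/400000000 = 0.02 ms; 3 hops → 0.06 ms.
Propagation delays (d/s per hop): 27.754, 20.3, 26.7 ms; sum = 74.754 ms.
Processing at 2 router(s): 2 × 0.65 ms = 1.3 ms.
End-to-end = 76.11 ms.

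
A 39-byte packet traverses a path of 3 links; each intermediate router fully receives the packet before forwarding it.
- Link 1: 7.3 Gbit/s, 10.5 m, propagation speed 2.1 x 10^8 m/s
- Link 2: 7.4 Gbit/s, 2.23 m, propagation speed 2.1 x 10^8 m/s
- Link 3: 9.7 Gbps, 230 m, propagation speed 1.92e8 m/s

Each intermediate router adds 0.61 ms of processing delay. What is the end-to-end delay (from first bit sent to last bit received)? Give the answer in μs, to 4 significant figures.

L = 39 × 8 = 312 bits.
Transmission delays (L/R per hop): 0.0427397, 0.0421622, 0.0321649 μs; sum = 0.117067 μs.
Propagation delays (d/s per hop): 0.05, 0.010619, 1.19792 μs; sum = 1.25854 μs.
Processing at 2 router(s): 2 × 0.61 ms = 1220 μs.
End-to-end = 1221 μs.

1221 μs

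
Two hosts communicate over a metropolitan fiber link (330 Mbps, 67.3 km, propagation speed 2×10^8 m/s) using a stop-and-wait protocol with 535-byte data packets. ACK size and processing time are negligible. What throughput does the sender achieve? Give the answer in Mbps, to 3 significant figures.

6.24 Mbps

t_tx = L/R = 4280/330000000 = 1.29697e-05 s.
t_prop = 67300/200000000 = 0.0003365 s; RTT = 0.000673 s.
Cycle = t_tx + RTT = 0.00068597 s.
Throughput = L / cycle = 4280 / 0.00068597 = 6.24 Mbps.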